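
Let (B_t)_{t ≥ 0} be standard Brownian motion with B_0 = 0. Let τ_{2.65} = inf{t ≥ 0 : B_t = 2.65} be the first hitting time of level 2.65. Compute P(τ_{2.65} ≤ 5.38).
P(τ_{2.65} ≤ 5.38) = 2(1 − Φ(2.65/√5.38)) = 2(1 − Φ(1.1425)) ≈ 0.2532

By the reflection principle for standard BM, P(τ_b ≤ t) = 2 · P(B_t ≥ b). Since B_t ~ N(0, t), P(B_t ≥ 2.65) = 1 − Φ(2.65/√t) = 1 − Φ(2.65/√5.38) = 1 − Φ(1.1425) ≈ 0.12662. Doubling: P(τ_{2.65} ≤ 5.38) ≈ 2 · 0.12662 = 0.25324 ≈ 0.2532.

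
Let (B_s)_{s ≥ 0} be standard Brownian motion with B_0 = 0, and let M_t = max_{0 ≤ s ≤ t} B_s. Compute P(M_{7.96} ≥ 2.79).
P(M_{7.96} ≥ 2.79) = 2·P(B_{7.96} ≥ 2.79) = 2(1 − Φ(2.79/√7.96)) ≈ 0.3227

By the reflection principle for Brownian motion, P(M_t ≥ a) = 2 · P(B_t ≥ a) for a ≥ 0. Since B_t ~ N(0, t), P(B_t ≥ 2.79) = 1 − Φ(2.79/√t) = 1 − Φ(2.79/√7.96) = 1 − Φ(0.9889). So
  P(M_{7.96} ≥ 2.79) = 2(1 − Φ(0.9889)) ≈ 0.3227.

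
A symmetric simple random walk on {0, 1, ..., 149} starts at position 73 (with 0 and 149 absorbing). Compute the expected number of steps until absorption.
E[τ | X_0 = 73] = 5548

Let v_k = E[τ | X_0 = k]. Boundary: v_0 = v_149 = 0. Recurrence: v_k = 1 + (v_{k-1} + v_{k+1})/2 for 1 ≤ k ≤ 148. The particular solution to v_k − (v_{k-1} + v_{k+1})/2 = 1 is v_k = −k^2. Adding homogeneous solution A + B k and matching boundaries gives v_k = k (149 − k). Substituting k = 73: v_73 = 73 · 76 = 5548.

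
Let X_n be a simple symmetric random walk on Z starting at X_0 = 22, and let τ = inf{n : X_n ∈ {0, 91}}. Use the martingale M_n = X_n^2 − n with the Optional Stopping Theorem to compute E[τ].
E[τ] = 1518

M_n = X_n^2 − n is a martingale (since E[X_{n+1}^2 | F_n] = X_n^2 + 1). By OST (τ has finite mean in a bounded region), E[M_τ] = E[M_0] = X_0^2 − 0 = 22^2 = 484. Also E[M_τ] = E[X_τ^2] − E[τ]. The walk exits at 0 or 91, with P(hit 91 first) = 22/91, so E[X_τ^2] = 91^2 · 22/91 + 0 = 2002. Thus E[τ] = E[X_τ^2] − E[M_τ] = 2002 − 484 = 1518 = 22(91 − 22) = 1518.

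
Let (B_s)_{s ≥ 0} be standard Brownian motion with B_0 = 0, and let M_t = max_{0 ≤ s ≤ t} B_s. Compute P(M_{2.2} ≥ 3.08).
P(M_{2.2} ≥ 3.08) = 2·P(B_{2.2} ≥ 3.08) = 2(1 − Φ(3.08/√2.2)) ≈ 0.0378

By the reflection principle for Brownian motion, P(M_t ≥ a) = 2 · P(B_t ≥ a) for a ≥ 0. Since B_t ~ N(0, t), P(B_t ≥ 3.08) = 1 − Φ(3.08/√t) = 1 − Φ(3.08/√2.2) = 1 − Φ(2.0765). So
  P(M_{2.2} ≥ 3.08) = 2(1 − Φ(2.0765)) ≈ 0.0378.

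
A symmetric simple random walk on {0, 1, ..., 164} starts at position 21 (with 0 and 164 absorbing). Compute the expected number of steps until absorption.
E[τ | X_0 = 21] = 3003

Let v_k = E[τ | X_0 = k]. Boundary: v_0 = v_164 = 0. Recurrence: v_k = 1 + (v_{k-1} + v_{k+1})/2 for 1 ≤ k ≤ 163. The particular solution to v_k − (v_{k-1} + v_{k+1})/2 = 1 is v_k = −k^2. Adding homogeneous solution A + B k and matching boundaries gives v_k = k (164 − k). Substituting k = 21: v_21 = 21 · 143 = 3003.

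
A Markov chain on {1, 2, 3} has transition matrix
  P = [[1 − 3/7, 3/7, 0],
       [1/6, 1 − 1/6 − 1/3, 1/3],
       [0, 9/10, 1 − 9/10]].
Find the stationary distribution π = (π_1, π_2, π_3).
π = (21/95, 54/95, 4/19)

This is a birth-death chain on three states, which satisfies detailed balance: π_1 · P_{12} = π_2 · P_{21} and π_2 · P_{23} = π_3 · P_{32}.
From π_1 · 3/7 = π_2 · 1/6: π_2/π_1 = (3/7)/(1/6) = 18/7.
From π_2 · 1/3 = π_3 · 9/10: π_3/π_2 = (1/3)/(9/10) = 10/27.
Take π_1 proportional to 1; then unnormalized π = (1, 18/7, 20/21). Normalize by dividing by the sum 95/21:
  π = (21/95, 54/95, 4/19).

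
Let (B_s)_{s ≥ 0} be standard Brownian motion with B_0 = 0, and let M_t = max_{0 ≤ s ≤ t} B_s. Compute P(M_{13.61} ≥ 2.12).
P(M_{13.61} ≥ 2.12) = 2·P(B_{13.61} ≥ 2.12) = 2(1 − Φ(2.12/√13.61)) ≈ 0.5655

By the reflection principle for Brownian motion, P(M_t ≥ a) = 2 · P(B_t ≥ a) for a ≥ 0. Since B_t ~ N(0, t), P(B_t ≥ 2.12) = 1 − Φ(2.12/√t) = 1 − Φ(2.12/√13.61) = 1 − Φ(0.5747). So
  P(M_{13.61} ≥ 2.12) = 2(1 − Φ(0.5747)) ≈ 0.5655.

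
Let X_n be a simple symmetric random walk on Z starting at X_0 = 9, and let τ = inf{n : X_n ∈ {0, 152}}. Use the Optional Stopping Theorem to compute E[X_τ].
E[X_τ] = 9

X_n is a martingale and τ is a bounded-mean stopping time (indeed τ is finite a.s. with bounded expectation since the walk is in a bounded region). By the OST, E[X_τ] = E[X_0] = 9. Equivalently: E[X_τ] = 152 · P(hit 152 first) + 0 · P(hit 0 first) = 152 · (9/152) = 9.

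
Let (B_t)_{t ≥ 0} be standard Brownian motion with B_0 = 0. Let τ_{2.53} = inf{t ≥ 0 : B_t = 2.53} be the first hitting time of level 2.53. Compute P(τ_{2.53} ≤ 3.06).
P(τ_{2.53} ≤ 3.06) = 2(1 − Φ(2.53/√3.06)) = 2(1 − Φ(1.4463)) ≈ 0.1481

By the reflection principle for standard BM, P(τ_b ≤ t) = 2 · P(B_t ≥ b). Since B_t ~ N(0, t), P(B_t ≥ 2.53) = 1 − Φ(2.53/√t) = 1 − Φ(2.53/√3.06) = 1 − Φ(1.4463) ≈ 0.07405. Doubling: P(τ_{2.53} ≤ 3.06) ≈ 2 · 0.07405 = 0.14810 ≈ 0.1481.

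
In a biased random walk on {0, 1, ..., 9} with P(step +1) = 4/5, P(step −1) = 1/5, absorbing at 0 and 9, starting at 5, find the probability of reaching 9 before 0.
P(hit 9 before 0) = (1 − (1/4)^5) / (1 − (1/4)^9) = 87296/87381

Let u_k denote P(reach 9 before 0 | start at k). Boundary: u_0 = 0, u_9 = 1. Recurrence: u_k = 4/5·u_{k+1} + 1/5·u_{k-1} for 1 ≤ k ≤ 8. Try u_k = A + B·r^k with r = q/p = (1/5)/(4/5) = 1/4. Substitution satisfies the recurrence; boundary conditions give:
  u_k = (1 − r^k) / (1 − r^N) = (1 − (1/4)^5) / (1 − (1/4)^9) = 87296/87381.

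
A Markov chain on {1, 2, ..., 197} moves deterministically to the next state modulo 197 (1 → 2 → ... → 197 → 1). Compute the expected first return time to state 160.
E[T_160 | X_0 = 160] = 197

The chain cycles deterministically, so starting at state 160 it returns in exactly 197 steps. Equivalently, the stationary distribution is uniform π_j = 1/197 for every state j, so by Kac's formula E[T_160] = 1/π_160 = 197.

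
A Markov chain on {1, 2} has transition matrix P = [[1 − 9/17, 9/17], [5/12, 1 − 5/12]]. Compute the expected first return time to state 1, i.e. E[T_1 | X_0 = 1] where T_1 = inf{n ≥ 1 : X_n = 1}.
E[T_1 | X_0 = 1] = 1/π_1 = 193/85

For an irreducible recurrent Markov chain with stationary distribution π, E[T_i | X_0 = i] = 1/π_i (Kac's formula). Here π_1 = (5/12)/(9/17 + 5/12) = (5/12)/(193/204) = 85/193, so E[T_1 | X_0 = 1] = 1/π_1 = (9/17 + 5/12)/(5/12) = (193/204)/(5/12) = 193/85.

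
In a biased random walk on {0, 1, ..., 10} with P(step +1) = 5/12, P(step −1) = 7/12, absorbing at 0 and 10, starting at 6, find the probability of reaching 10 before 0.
P(hit 10 before 0) = (1 − (7/5)^6) / (1 − (7/5)^10) = 2656875/11362901

Let u_k denote P(reach 10 before 0 | start at k). Boundary: u_0 = 0, u_10 = 1. Recurrence: u_k = 5/12·u_{k+1} + 7/12·u_{k-1} for 1 ≤ k ≤ 9. Try u_k = A + B·r^k with r = q/p = (7/12)/(5/12) = 7/5. Substitution satisfies the recurrence; boundary conditions give:
  u_k = (1 − r^k) / (1 − r^N) = (1 − (7/5)^6) / (1 − (7/5)^10) = 2656875/11362901.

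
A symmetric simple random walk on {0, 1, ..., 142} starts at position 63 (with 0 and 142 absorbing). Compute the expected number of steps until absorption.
E[τ | X_0 = 63] = 4977

Let v_k = E[τ | X_0 = k]. Boundary: v_0 = v_142 = 0. Recurrence: v_k = 1 + (v_{k-1} + v_{k+1})/2 for 1 ≤ k ≤ 141. The particular solution to v_k − (v_{k-1} + v_{k+1})/2 = 1 is v_k = −k^2. Adding homogeneous solution A + B k and matching boundaries gives v_k = k (142 − k). Substituting k = 63: v_63 = 63 · 79 = 4977.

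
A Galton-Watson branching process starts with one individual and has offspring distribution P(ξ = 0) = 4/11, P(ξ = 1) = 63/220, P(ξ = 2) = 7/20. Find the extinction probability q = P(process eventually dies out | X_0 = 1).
q = 1

Mean offspring μ = 0·4/11 + 1·63/220 + 2·7/20 = 217/220 ≤ 1. For μ ≤ 1 with offspring not concentrated at 1, the Galton-Watson process goes extinct almost surely, so q = 1.
(Algebraic check: The pgf is f(s) = 4/11 + 63/220·s + 7/20·s². The extinction probability q is the smallest fixed point of f in [0, 1]. Setting s = f(s):
  7/20·s² + (63/220 − 1)·s + 4/11 = 0
  7/20·s² − (4/11 + 7/20)·s + 4/11 = 0
which factors as (s − 1)·(7/20·s − 4/11) = 0, giving roots s = 1 and s = (4/11)/(7/20) = 80/77. Since 80/77 ≥ 1, the smallest root in [0, 1] is s = 1.)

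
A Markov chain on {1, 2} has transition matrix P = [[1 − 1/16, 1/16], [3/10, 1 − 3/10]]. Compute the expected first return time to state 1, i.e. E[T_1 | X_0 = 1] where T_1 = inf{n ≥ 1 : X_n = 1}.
E[T_1 | X_0 = 1] = 1/π_1 = 29/24

For an irreducible recurrent Markov chain with stationary distribution π, E[T_i | X_0 = i] = 1/π_i (Kac's formula). Here π_1 = (3/10)/(1/16 + 3/10) = (3/10)/(29/80) = 24/29, so E[T_1 | X_0 = 1] = 1/π_1 = (1/16 + 3/10)/(3/10) = (29/80)/(3/10) = 29/24.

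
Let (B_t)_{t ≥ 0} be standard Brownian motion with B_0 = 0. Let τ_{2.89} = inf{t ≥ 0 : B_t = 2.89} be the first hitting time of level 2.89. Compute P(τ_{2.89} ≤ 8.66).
P(τ_{2.89} ≤ 8.66) = 2(1 − Φ(2.89/√8.66)) = 2(1 − Φ(0.9821)) ≈ 0.3261

By the reflection principle for standard BM, P(τ_b ≤ t) = 2 · P(B_t ≥ b). Since B_t ~ N(0, t), P(B_t ≥ 2.89) = 1 − Φ(2.89/√t) = 1 − Φ(2.89/√8.66) = 1 − Φ(0.9821) ≈ 0.16303. Doubling: P(τ_{2.89} ≤ 8.66) ≈ 2 · 0.16303 = 0.32606 ≈ 0.3261.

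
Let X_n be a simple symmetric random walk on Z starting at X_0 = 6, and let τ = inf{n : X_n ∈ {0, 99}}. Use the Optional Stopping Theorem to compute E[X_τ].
E[X_τ] = 6

X_n is a martingale and τ is a bounded-mean stopping time (indeed τ is finite a.s. with bounded expectation since the walk is in a bounded region). By the OST, E[X_τ] = E[X_0] = 6. Equivalently: E[X_τ] = 99 · P(hit 99 first) + 0 · P(hit 0 first) = 99 · (6/99) = 6.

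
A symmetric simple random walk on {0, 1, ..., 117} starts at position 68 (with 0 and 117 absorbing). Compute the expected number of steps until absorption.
E[τ | X_0 = 68] = 3332

Let v_k = E[τ | X_0 = k]. Boundary: v_0 = v_117 = 0. Recurrence: v_k = 1 + (v_{k-1} + v_{k+1})/2 for 1 ≤ k ≤ 116. The particular solution to v_k − (v_{k-1} + v_{k+1})/2 = 1 is v_k = −k^2. Adding homogeneous solution A + B k and matching boundaries gives v_k = k (117 − k). Substituting k = 68: v_68 = 68 · 49 = 3332.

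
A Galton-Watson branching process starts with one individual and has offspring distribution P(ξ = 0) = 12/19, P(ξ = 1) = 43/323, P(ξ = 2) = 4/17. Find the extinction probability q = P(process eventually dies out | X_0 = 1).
q = 1

Mean offspring μ = 0·12/19 + 1·43/323 + 2·4/17 = 195/323 ≤ 1. For μ ≤ 1 with offspring not concentrated at 1, the Galton-Watson process goes extinct almost surely, so q = 1.
(Algebraic check: The pgf is f(s) = 12/19 + 43/323·s + 4/17·s². The extinction probability q is the smallest fixed point of f in [0, 1]. Setting s = f(s):
  4/17·s² + (43/323 − 1)·s + 12/19 = 0
  4/17·s² − (12/19 + 4/17)·s + 12/19 = 0
which factors as (s − 1)·(4/17·s − 12/19) = 0, giving roots s = 1 and s = (12/19)/(4/17) = 51/19. Since 51/19 ≥ 1, the smallest root in [0, 1] is s = 1.)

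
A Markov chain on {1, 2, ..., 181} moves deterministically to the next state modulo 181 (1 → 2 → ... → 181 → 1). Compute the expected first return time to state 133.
E[T_133 | X_0 = 133] = 181

The chain cycles deterministically, so starting at state 133 it returns in exactly 181 steps. Equivalently, the stationary distribution is uniform π_j = 1/181 for every state j, so by Kac's formula E[T_133] = 1/π_133 = 181.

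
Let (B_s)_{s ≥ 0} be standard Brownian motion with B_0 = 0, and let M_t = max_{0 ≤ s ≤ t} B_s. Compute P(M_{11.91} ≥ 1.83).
P(M_{11.91} ≥ 1.83) = 2·P(B_{11.91} ≥ 1.83) = 2(1 − Φ(1.83/√11.91)) ≈ 0.5959

By the reflection principle for Brownian motion, P(M_t ≥ a) = 2 · P(B_t ≥ a) for a ≥ 0. Since B_t ~ N(0, t), P(B_t ≥ 1.83) = 1 − Φ(1.83/√t) = 1 − Φ(1.83/√11.91) = 1 − Φ(0.5303). So
  P(M_{11.91} ≥ 1.83) = 2(1 − Φ(0.5303)) ≈ 0.5959.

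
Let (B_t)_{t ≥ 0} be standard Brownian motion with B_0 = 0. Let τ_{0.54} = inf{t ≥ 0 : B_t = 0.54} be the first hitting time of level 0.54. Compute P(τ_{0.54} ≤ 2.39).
P(τ_{0.54} ≤ 2.39) = 2(1 − Φ(0.54/√2.39)) = 2(1 − Φ(0.3493)) ≈ 0.7269

By the reflection principle for standard BM, P(τ_b ≤ t) = 2 · P(B_t ≥ b). Since B_t ~ N(0, t), P(B_t ≥ 0.54) = 1 − Φ(0.54/√t) = 1 − Φ(0.54/√2.39) = 1 − Φ(0.3493) ≈ 0.36343. Doubling: P(τ_{0.54} ≤ 2.39) ≈ 2 · 0.36343 = 0.72686 ≈ 0.7269.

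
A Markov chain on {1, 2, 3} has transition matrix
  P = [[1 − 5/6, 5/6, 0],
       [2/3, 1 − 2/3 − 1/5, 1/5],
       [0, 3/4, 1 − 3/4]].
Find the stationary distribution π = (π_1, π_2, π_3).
π = (12/31, 15/31, 4/31)

This is a birth-death chain on three states, which satisfies detailed balance: π_1 · P_{12} = π_2 · P_{21} and π_2 · P_{23} = π_3 · P_{32}.
From π_1 · 5/6 = π_2 · 2/3: π_2/π_1 = (5/6)/(2/3) = 5/4.
From π_2 · 1/5 = π_3 · 3/4: π_3/π_2 = (1/5)/(3/4) = 4/15.
Take π_1 proportional to 1; then unnormalized π = (1, 5/4, 1/3). Normalize by dividing by the sum 31/12:
  π = (12/31, 15/31, 4/31).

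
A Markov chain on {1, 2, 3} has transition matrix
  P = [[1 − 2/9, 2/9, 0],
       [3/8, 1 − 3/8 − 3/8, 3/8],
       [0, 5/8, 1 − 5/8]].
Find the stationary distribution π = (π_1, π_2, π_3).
π = (135/263, 80/263, 48/263)

This is a birth-death chain on three states, which satisfies detailed balance: π_1 · P_{12} = π_2 · P_{21} and π_2 · P_{23} = π_3 · P_{32}.
From π_1 · 2/9 = π_2 · 3/8: π_2/π_1 = (2/9)/(3/8) = 16/27.
From π_2 · 3/8 = π_3 · 5/8: π_3/π_2 = (3/8)/(5/8) = 3/5.
Take π_1 proportional to 1; then unnormalized π = (1, 16/27, 16/45). Normalize by dividing by the sum 263/135:
  π = (135/263, 80/263, 48/263).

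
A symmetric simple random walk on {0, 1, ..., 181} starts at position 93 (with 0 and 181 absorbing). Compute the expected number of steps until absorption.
E[τ | X_0 = 93] = 8184

Let v_k = E[τ | X_0 = k]. Boundary: v_0 = v_181 = 0. Recurrence: v_k = 1 + (v_{k-1} + v_{k+1})/2 for 1 ≤ k ≤ 180. The particular solution to v_k − (v_{k-1} + v_{k+1})/2 = 1 is v_k = −k^2. Adding homogeneous solution A + B k and matching boundaries gives v_k = k (181 − k). Substituting k = 93: v_93 = 93 · 88 = 8184.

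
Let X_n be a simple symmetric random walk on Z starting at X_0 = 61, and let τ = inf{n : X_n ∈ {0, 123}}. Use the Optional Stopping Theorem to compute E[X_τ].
E[X_τ] = 61

X_n is a martingale and τ is a bounded-mean stopping time (indeed τ is finite a.s. with bounded expectation since the walk is in a bounded region). By the OST, E[X_τ] = E[X_0] = 61. Equivalently: E[X_τ] = 123 · P(hit 123 first) + 0 · P(hit 0 first) = 123 · (61/123) = 61.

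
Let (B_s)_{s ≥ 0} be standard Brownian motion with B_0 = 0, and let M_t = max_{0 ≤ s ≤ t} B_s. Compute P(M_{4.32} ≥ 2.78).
P(M_{4.32} ≥ 2.78) = 2·P(B_{4.32} ≥ 2.78) = 2(1 − Φ(2.78/√4.32)) ≈ 0.1811

By the reflection principle for Brownian motion, P(M_t ≥ a) = 2 · P(B_t ≥ a) for a ≥ 0. Since B_t ~ N(0, t), P(B_t ≥ 2.78) = 1 − Φ(2.78/√t) = 1 − Φ(2.78/√4.32) = 1 − Φ(1.3375). So
  P(M_{4.32} ≥ 2.78) = 2(1 − Φ(1.3375)) ≈ 0.1811.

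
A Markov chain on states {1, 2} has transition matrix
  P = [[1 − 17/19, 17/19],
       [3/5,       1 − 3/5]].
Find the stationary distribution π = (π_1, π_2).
π_1 = 57/142, π_2 = 85/142

Solve πP = π with π_1 + π_2 = 1. From πP = π: π_1 · (1 − 17/19) + π_2 · 3/5 = π_1 ⇒ π_2 · 3/5 = π_1 · 17/19 ⇒ π_2/π_1 = (17/19)/(3/5) = 85/57. Together with π_1 + π_2 = 1:
  π_1 = (3/5)/(17/19 + 3/5) = (3/5)/(142/95) = 57/142,
  π_2 = (17/19)/(17/19 + 3/5) = (17/19)/(142/95) = 85/142.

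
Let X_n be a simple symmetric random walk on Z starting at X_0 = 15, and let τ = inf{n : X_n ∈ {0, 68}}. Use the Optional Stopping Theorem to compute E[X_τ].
E[X_τ] = 15

X_n is a martingale and τ is a bounded-mean stopping time (indeed τ is finite a.s. with bounded expectation since the walk is in a bounded region). By the OST, E[X_τ] = E[X_0] = 15. Equivalently: E[X_τ] = 68 · P(hit 68 first) + 0 · P(hit 0 first) = 68 · (15/68) = 15.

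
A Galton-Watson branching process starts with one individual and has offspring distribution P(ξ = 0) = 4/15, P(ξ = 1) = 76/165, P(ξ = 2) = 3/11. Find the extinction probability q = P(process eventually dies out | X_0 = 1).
q = 44/45

The pgf is f(s) = 4/15 + 76/165·s + 3/11·s². The extinction probability q is the smallest fixed point of f in [0, 1]. Setting s = f(s):
  3/11·s² + (76/165 − 1)·s + 4/15 = 0
  3/11·s² − (4/15 + 3/11)·s + 4/15 = 0
which factors as (s − 1)·(3/11·s − 4/15) = 0, giving roots s = 1 and s = (4/15)/(3/11) = 44/45.
Mean offspring μ = 76/165 + 2·3/11 = 166/165 > 1 (supercritical), so q < 1. The extinction probability is the smaller root: q = (4/15)/(3/11) = 44/45.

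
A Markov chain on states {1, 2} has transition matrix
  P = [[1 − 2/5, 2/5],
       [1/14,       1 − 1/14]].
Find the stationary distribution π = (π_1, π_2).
π_1 = 5/33, π_2 = 28/33

Solve πP = π with π_1 + π_2 = 1. From πP = π: π_1 · (1 − 2/5) + π_2 · 1/14 = π_1 ⇒ π_2 · 1/14 = π_1 · 2/5 ⇒ π_2/π_1 = (2/5)/(1/14) = 28/5. Together with π_1 + π_2 = 1:
  π_1 = (1/14)/(2/5 + 1/14) = (1/14)/(33/70) = 5/33,
  π_2 = (2/5)/(2/5 + 1/14) = (2/5)/(33/70) = 28/33.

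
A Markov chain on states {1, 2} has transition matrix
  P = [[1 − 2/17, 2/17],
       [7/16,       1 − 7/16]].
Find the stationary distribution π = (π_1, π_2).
π_1 = 119/151, π_2 = 32/151

Solve πP = π with π_1 + π_2 = 1. From πP = π: π_1 · (1 − 2/17) + π_2 · 7/16 = π_1 ⇒ π_2 · 7/16 = π_1 · 2/17 ⇒ π_2/π_1 = (2/17)/(7/16) = 32/119. Together with π_1 + π_2 = 1:
  π_1 = (7/16)/(2/17 + 7/16) = (7/16)/(151/272) = 119/151,
  π_2 = (2/17)/(2/17 + 7/16) = (2/17)/(151/272) = 32/151.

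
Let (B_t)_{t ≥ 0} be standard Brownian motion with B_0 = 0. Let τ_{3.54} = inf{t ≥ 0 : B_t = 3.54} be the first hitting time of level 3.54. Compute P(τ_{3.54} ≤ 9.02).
P(τ_{3.54} ≤ 9.02) = 2(1 − Φ(3.54/√9.02)) = 2(1 − Φ(1.1787)) ≈ 0.2385

By the reflection principle for standard BM, P(τ_b ≤ t) = 2 · P(B_t ≥ b). Since B_t ~ N(0, t), P(B_t ≥ 3.54) = 1 − Φ(3.54/√t) = 1 − Φ(3.54/√9.02) = 1 − Φ(1.1787) ≈ 0.11926. Doubling: P(τ_{3.54} ≤ 9.02) ≈ 2 · 0.11926 = 0.23852 ≈ 0.2385.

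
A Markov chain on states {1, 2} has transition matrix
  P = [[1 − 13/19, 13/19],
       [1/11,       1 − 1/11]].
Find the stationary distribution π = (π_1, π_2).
π_1 = 19/162, π_2 = 143/162

Solve πP = π with π_1 + π_2 = 1. From πP = π: π_1 · (1 − 13/19) + π_2 · 1/11 = π_1 ⇒ π_2 · 1/11 = π_1 · 13/19 ⇒ π_2/π_1 = (13/19)/(1/11) = 143/19. Together with π_1 + π_2 = 1:
  π_1 = (1/11)/(13/19 + 1/11) = (1/11)/(162/209) = 19/162,
  π_2 = (13/19)/(13/19 + 1/11) = (13/19)/(162/209) = 143/162.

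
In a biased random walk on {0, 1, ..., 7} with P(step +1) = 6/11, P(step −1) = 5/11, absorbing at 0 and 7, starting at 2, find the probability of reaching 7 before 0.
P(hit 7 before 0) = (1 − (5/6)^2) / (1 − (5/6)^7) = 85536/201811

Let u_k denote P(reach 7 before 0 | start at k). Boundary: u_0 = 0, u_7 = 1. Recurrence: u_k = 6/11·u_{k+1} + 5/11·u_{k-1} for 1 ≤ k ≤ 6. Try u_k = A + B·r^k with r = q/p = (5/11)/(6/11) = 5/6. Substitution satisfies the recurrence; boundary conditions give:
  u_k = (1 − r^k) / (1 − r^N) = (1 − (5/6)^2) / (1 − (5/6)^7) = 85536/201811.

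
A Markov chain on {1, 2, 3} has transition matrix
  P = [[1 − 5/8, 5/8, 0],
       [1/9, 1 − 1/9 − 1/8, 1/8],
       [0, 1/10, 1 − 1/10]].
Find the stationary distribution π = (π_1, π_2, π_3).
π = (32/437, 180/437, 225/437)

This is a birth-death chain on three states, which satisfies detailed balance: π_1 · P_{12} = π_2 · P_{21} and π_2 · P_{23} = π_3 · P_{32}.
From π_1 · 5/8 = π_2 · 1/9: π_2/π_1 = (5/8)/(1/9) = 45/8.
From π_2 · 1/8 = π_3 · 1/10: π_3/π_2 = (1/8)/(1/10) = 5/4.
Take π_1 proportional to 1; then unnormalized π = (1, 45/8, 225/32). Normalize by dividing by the sum 437/32:
  π = (32/437, 180/437, 225/437).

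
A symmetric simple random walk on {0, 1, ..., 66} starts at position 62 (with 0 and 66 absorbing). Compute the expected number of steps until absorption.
E[τ | X_0 = 62] = 248

Let v_k = E[τ | X_0 = k]. Boundary: v_0 = v_66 = 0. Recurrence: v_k = 1 + (v_{k-1} + v_{k+1})/2 for 1 ≤ k ≤ 65. The particular solution to v_k − (v_{k-1} + v_{k+1})/2 = 1 is v_k = −k^2. Adding homogeneous solution A + B k and matching boundaries gives v_k = k (66 − k). Substituting k = 62: v_62 = 62 · 4 = 248.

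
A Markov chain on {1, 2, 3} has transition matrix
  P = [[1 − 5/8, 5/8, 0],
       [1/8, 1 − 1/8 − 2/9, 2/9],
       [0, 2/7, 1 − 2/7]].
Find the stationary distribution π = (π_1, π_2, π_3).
π = (9/89, 45/89, 35/89)

This is a birth-death chain on three states, which satisfies detailed balance: π_1 · P_{12} = π_2 · P_{21} and π_2 · P_{23} = π_3 · P_{32}.
From π_1 · 5/8 = π_2 · 1/8: π_2/π_1 = (5/8)/(1/8) = 5.
From π_2 · 2/9 = π_3 · 2/7: π_3/π_2 = (2/9)/(2/7) = 7/9.
Take π_1 proportional to 1; then unnormalized π = (1, 5, 35/9). Normalize by dividing by the sum 89/9:
  π = (9/89, 45/89, 35/89).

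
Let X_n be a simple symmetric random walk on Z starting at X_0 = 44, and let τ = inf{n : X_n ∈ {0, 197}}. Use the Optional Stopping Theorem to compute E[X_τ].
E[X_τ] = 44

X_n is a martingale and τ is a bounded-mean stopping time (indeed τ is finite a.s. with bounded expectation since the walk is in a bounded region). By the OST, E[X_τ] = E[X_0] = 44. Equivalently: E[X_τ] = 197 · P(hit 197 first) + 0 · P(hit 0 first) = 197 · (44/197) = 44.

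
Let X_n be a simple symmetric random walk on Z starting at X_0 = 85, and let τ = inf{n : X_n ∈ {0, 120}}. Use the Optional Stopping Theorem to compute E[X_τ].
E[X_τ] = 85

X_n is a martingale and τ is a bounded-mean stopping time (indeed τ is finite a.s. with bounded expectation since the walk is in a bounded region). By the OST, E[X_τ] = E[X_0] = 85. Equivalently: E[X_τ] = 120 · P(hit 120 first) + 0 · P(hit 0 first) = 120 · (85/120) = 85.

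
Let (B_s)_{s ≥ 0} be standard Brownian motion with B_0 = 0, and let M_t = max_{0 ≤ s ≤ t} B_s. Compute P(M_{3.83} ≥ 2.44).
P(M_{3.83} ≥ 2.44) = 2·P(B_{3.83} ≥ 2.44) = 2(1 − Φ(2.44/√3.83)) ≈ 0.2125

By the reflection principle for Brownian motion, P(M_t ≥ a) = 2 · P(B_t ≥ a) for a ≥ 0. Since B_t ~ N(0, t), P(B_t ≥ 2.44) = 1 − Φ(2.44/√t) = 1 − Φ(2.44/√3.83) = 1 − Φ(1.2468). So
  P(M_{3.83} ≥ 2.44) = 2(1 − Φ(1.2468)) ≈ 0.2125.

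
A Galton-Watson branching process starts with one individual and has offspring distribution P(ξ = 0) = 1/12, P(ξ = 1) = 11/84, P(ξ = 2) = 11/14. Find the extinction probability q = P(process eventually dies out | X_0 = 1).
q = 7/66

The pgf is f(s) = 1/12 + 11/84·s + 11/14·s². The extinction probability q is the smallest fixed point of f in [0, 1]. Setting s = f(s):
  11/14·s² + (11/84 − 1)·s + 1/12 = 0
  11/14·s² − (1/12 + 11/14)·s + 1/12 = 0
which factors as (s − 1)·(11/14·s − 1/12) = 0, giving roots s = 1 and s = (1/12)/(11/14) = 7/66.
Mean offspring μ = 11/84 + 2·11/14 = 143/84 > 1 (supercritical), so q < 1. The extinction probability is the smaller root: q = (1/12)/(11/14) = 7/66.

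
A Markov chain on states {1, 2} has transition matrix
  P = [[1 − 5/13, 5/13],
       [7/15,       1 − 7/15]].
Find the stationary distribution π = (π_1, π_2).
π_1 = 91/166, π_2 = 75/166

Solve πP = π with π_1 + π_2 = 1. From πP = π: π_1 · (1 − 5/13) + π_2 · 7/15 = π_1 ⇒ π_2 · 7/15 = π_1 · 5/13 ⇒ π_2/π_1 = (5/13)/(7/15) = 75/91. Together with π_1 + π_2 = 1:
  π_1 = (7/15)/(5/13 + 7/15) = (7/15)/(166/195) = 91/166,
  π_2 = (5/13)/(5/13 + 7/15) = (5/13)/(166/195) = 75/166.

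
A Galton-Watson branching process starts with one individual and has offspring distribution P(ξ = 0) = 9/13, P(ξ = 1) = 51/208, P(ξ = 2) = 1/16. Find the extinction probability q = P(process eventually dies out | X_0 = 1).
q = 1

Mean offspring μ = 0·9/13 + 1·51/208 + 2·1/16 = 77/208 ≤ 1. For μ ≤ 1 with offspring not concentrated at 1, the Galton-Watson process goes extinct almost surely, so q = 1.
(Algebraic check: The pgf is f(s) = 9/13 + 51/208·s + 1/16·s². The extinction probability q is the smallest fixed point of f in [0, 1]. Setting s = f(s):
  1/16·s² + (51/208 − 1)·s + 9/13 = 0
  1/16·s² − (9/13 + 1/16)·s + 9/13 = 0
which factors as (s − 1)·(1/16·s − 9/13) = 0, giving roots s = 1 and s = (9/13)/(1/16) = 144/13. Since 144/13 ≥ 1, the smallest root in [0, 1] is s = 1.)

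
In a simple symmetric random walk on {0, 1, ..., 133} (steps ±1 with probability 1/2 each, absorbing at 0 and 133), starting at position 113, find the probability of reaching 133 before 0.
P(hit 133 before 0) = 113/133

Let u_k = P(hit 133 before 0 | start at k). Then u_0 = 0, u_133 = 1, and u_k = u_{k-1}/2 + u_{k+1}/2 for 1 ≤ k ≤ 132. This harmonic recurrence is solved by u_k = k/133, giving u_113 = 113/133.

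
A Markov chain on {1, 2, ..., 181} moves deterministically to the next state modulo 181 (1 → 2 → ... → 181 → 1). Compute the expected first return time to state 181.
E[T_181 | X_0 = 181] = 181

The chain cycles deterministically, so starting at state 181 it returns in exactly 181 steps. Equivalently, the stationary distribution is uniform π_j = 1/181 for every state j, so by Kac's formula E[T_181] = 1/π_181 = 181.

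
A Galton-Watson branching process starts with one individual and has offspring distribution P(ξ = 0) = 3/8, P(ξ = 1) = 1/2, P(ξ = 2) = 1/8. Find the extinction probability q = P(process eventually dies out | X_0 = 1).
q = 1

Mean offspring μ = 0·3/8 + 1·1/2 + 2·1/8 = 3/4 ≤ 1. For μ ≤ 1 with offspring not concentrated at 1, the Galton-Watson process goes extinct almost surely, so q = 1.
(Algebraic check: The pgf is f(s) = 3/8 + 1/2·s + 1/8·s². The extinction probability q is the smallest fixed point of f in [0, 1]. Setting s = f(s):
  1/8·s² + (1/2 − 1)·s + 3/8 = 0
  1/8·s² − (3/8 + 1/8)·s + 3/8 = 0
which factors as (s − 1)·(1/8·s − 3/8) = 0, giving roots s = 1 and s = (3/8)/(1/8) = 3. Since 3 ≥ 1, the smallest root in [0, 1] is s = 1.)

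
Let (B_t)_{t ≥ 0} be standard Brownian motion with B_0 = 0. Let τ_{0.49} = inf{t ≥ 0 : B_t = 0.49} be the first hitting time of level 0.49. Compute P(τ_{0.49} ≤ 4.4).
P(τ_{0.49} ≤ 4.4) = 2(1 − Φ(0.49/√4.4)) = 2(1 − Φ(0.2336)) ≈ 0.8153

By the reflection principle for standard BM, P(τ_b ≤ t) = 2 · P(B_t ≥ b). Since B_t ~ N(0, t), P(B_t ≥ 0.49) = 1 − Φ(0.49/√t) = 1 − Φ(0.49/√4.4) = 1 − Φ(0.2336) ≈ 0.40765. Doubling: P(τ_{0.49} ≤ 4.4) ≈ 2 · 0.40765 = 0.81530 ≈ 0.8153.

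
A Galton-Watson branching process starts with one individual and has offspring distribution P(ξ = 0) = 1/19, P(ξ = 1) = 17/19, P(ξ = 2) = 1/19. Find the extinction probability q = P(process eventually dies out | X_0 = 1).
q = 1

Mean offspring μ = 0·1/19 + 1·17/19 + 2·1/19 = 1 ≤ 1. For μ ≤ 1 with offspring not concentrated at 1, the Galton-Watson process goes extinct almost surely, so q = 1.
(Algebraic check: The pgf is f(s) = 1/19 + 17/19·s + 1/19·s². The extinction probability q is the smallest fixed point of f in [0, 1]. Setting s = f(s):
  1/19·s² + (17/19 − 1)·s + 1/19 = 0
  1/19·s² − (1/19 + 1/19)·s + 1/19 = 0
which factors as (s − 1)·(1/19·s − 1/19) = 0, giving roots s = 1 and s = (1/19)/(1/19) = 1. Since 1 ≥ 1, the smallest root in [0, 1] is s = 1.)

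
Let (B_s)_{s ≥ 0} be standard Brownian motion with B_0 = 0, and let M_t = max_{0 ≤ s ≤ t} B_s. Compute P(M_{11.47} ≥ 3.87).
P(M_{11.47} ≥ 3.87) = 2·P(B_{11.47} ≥ 3.87) = 2(1 − Φ(3.87/√11.47)) ≈ 0.2532

By the reflection principle for Brownian motion, P(M_t ≥ a) = 2 · P(B_t ≥ a) for a ≥ 0. Since B_t ~ N(0, t), P(B_t ≥ 3.87) = 1 − Φ(3.87/√t) = 1 − Φ(3.87/√11.47) = 1 − Φ(1.1427). So
  P(M_{11.47} ≥ 3.87) = 2(1 − Φ(1.1427)) ≈ 0.2532.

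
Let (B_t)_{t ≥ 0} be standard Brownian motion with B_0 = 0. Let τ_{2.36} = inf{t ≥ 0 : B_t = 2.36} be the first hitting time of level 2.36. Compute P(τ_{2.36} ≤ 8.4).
P(τ_{2.36} ≤ 8.4) = 2(1 − Φ(2.36/√8.4)) = 2(1 − Φ(0.8143)) ≈ 0.4155

By the reflection principle for standard BM, P(τ_b ≤ t) = 2 · P(B_t ≥ b). Since B_t ~ N(0, t), P(B_t ≥ 2.36) = 1 − Φ(2.36/√t) = 1 − Φ(2.36/√8.4) = 1 − Φ(0.8143) ≈ 0.20774. Doubling: P(τ_{2.36} ≤ 8.4) ≈ 2 · 0.20774 = 0.41548 ≈ 0.4155.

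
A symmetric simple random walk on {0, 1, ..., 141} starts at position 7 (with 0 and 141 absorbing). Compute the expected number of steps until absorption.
E[τ | X_0 = 7] = 938

Let v_k = E[τ | X_0 = k]. Boundary: v_0 = v_141 = 0. Recurrence: v_k = 1 + (v_{k-1} + v_{k+1})/2 for 1 ≤ k ≤ 140. The particular solution to v_k − (v_{k-1} + v_{k+1})/2 = 1 is v_k = −k^2. Adding homogeneous solution A + B k and matching boundaries gives v_k = k (141 − k). Substituting k = 7: v_7 = 7 · 134 = 938.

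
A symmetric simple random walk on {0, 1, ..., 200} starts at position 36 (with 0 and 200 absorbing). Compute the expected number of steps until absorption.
E[τ | X_0 = 36] = 5904

Let v_k = E[τ | X_0 = k]. Boundary: v_0 = v_200 = 0. Recurrence: v_k = 1 + (v_{k-1} + v_{k+1})/2 for 1 ≤ k ≤ 199. The particular solution to v_k − (v_{k-1} + v_{k+1})/2 = 1 is v_k = −k^2. Adding homogeneous solution A + B k and matching boundaries gives v_k = k (200 − k). Substituting k = 36: v_36 = 36 · 164 = 5904.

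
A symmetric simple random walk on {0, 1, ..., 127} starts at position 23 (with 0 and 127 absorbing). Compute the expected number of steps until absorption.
E[τ | X_0 = 23] = 2392

Let v_k = E[τ | X_0 = k]. Boundary: v_0 = v_127 = 0. Recurrence: v_k = 1 + (v_{k-1} + v_{k+1})/2 for 1 ≤ k ≤ 126. The particular solution to v_k − (v_{k-1} + v_{k+1})/2 = 1 is v_k = −k^2. Adding homogeneous solution A + B k and matching boundaries gives v_k = k (127 − k). Substituting k = 23: v_23 = 23 · 104 = 2392.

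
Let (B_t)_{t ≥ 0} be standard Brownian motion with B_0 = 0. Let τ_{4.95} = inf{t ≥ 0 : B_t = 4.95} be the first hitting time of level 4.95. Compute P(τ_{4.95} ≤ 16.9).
P(τ_{4.95} ≤ 16.9) = 2(1 − Φ(4.95/√16.9)) = 2(1 − Φ(1.2041)) ≈ 0.2286

By the reflection principle for standard BM, P(τ_b ≤ t) = 2 · P(B_t ≥ b). Since B_t ~ N(0, t), P(B_t ≥ 4.95) = 1 − Φ(4.95/√t) = 1 − Φ(4.95/√16.9) = 1 − Φ(1.2041) ≈ 0.11428. Doubling: P(τ_{4.95} ≤ 16.9) ≈ 2 · 0.11428 = 0.22856 ≈ 0.2286.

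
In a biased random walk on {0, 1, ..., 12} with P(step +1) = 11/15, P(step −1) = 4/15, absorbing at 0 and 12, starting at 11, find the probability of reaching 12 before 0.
P(hit 12 before 0) = (1 − (4/11)^11) / (1 − (4/11)^12) = 448340319911/448344514215

Let u_k denote P(reach 12 before 0 | start at k). Boundary: u_0 = 0, u_12 = 1. Recurrence: u_k = 11/15·u_{k+1} + 4/15·u_{k-1} for 1 ≤ k ≤ 11. Try u_k = A + B·r^k with r = q/p = (4/15)/(11/15) = 4/11. Substitution satisfies the recurrence; boundary conditions give:
  u_k = (1 − r^k) / (1 − r^N) = (1 − (4/11)^11) / (1 − (4/11)^12) = 448340319911/448344514215.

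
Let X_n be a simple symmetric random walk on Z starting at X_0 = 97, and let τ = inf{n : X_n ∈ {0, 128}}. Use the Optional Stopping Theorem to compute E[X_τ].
E[X_τ] = 97

X_n is a martingale and τ is a bounded-mean stopping time (indeed τ is finite a.s. with bounded expectation since the walk is in a bounded region). By the OST, E[X_τ] = E[X_0] = 97. Equivalently: E[X_τ] = 128 · P(hit 128 first) + 0 · P(hit 0 first) = 128 · (97/128) = 97.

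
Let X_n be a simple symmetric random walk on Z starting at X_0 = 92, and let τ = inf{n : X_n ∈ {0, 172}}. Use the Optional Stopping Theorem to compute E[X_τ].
E[X_τ] = 92

X_n is a martingale and τ is a bounded-mean stopping time (indeed τ is finite a.s. with bounded expectation since the walk is in a bounded region). By the OST, E[X_τ] = E[X_0] = 92. Equivalently: E[X_τ] = 172 · P(hit 172 first) + 0 · P(hit 0 first) = 172 · (92/172) = 92.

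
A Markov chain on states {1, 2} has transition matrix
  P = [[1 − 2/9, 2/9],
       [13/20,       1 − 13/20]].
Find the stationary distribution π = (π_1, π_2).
π_1 = 117/157, π_2 = 40/157

Solve πP = π with π_1 + π_2 = 1. From πP = π: π_1 · (1 − 2/9) + π_2 · 13/20 = π_1 ⇒ π_2 · 13/20 = π_1 · 2/9 ⇒ π_2/π_1 = (2/9)/(13/20) = 40/117. Together with π_1 + π_2 = 1:
  π_1 = (13/20)/(2/9 + 13/20) = (13/20)/(157/180) = 117/157,
  π_2 = (2/9)/(2/9 + 13/20) = (2/9)/(157/180) = 40/157.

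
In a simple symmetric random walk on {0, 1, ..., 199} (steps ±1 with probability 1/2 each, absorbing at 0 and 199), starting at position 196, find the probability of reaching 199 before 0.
P(hit 199 before 0) = 196/199

Let u_k = P(hit 199 before 0 | start at k). Then u_0 = 0, u_199 = 1, and u_k = u_{k-1}/2 + u_{k+1}/2 for 1 ≤ k ≤ 198. This harmonic recurrence is solved by u_k = k/199, giving u_196 = 196/199.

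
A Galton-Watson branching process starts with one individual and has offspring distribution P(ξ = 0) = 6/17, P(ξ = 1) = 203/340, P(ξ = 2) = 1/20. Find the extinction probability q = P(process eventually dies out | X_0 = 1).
q = 1

Mean offspring μ = 0·6/17 + 1·203/340 + 2·1/20 = 237/340 ≤ 1. For μ ≤ 1 with offspring not concentrated at 1, the Galton-Watson process goes extinct almost surely, so q = 1.
(Algebraic check: The pgf is f(s) = 6/17 + 203/340·s + 1/20·s². The extinction probability q is the smallest fixed point of f in [0, 1]. Setting s = f(s):
  1/20·s² + (203/340 − 1)·s + 6/17 = 0
  1/20·s² − (6/17 + 1/20)·s + 6/17 = 0
which factors as (s − 1)·(1/20·s − 6/17) = 0, giving roots s = 1 and s = (6/17)/(1/20) = 120/17. Since 120/17 ≥ 1, the smallest root in [0, 1] is s = 1.)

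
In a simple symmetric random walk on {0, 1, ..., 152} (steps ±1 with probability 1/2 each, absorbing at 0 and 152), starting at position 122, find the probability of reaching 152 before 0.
P(hit 152 before 0) = 122/152 = 61/76

Let u_k = P(hit 152 before 0 | start at k). Then u_0 = 0, u_152 = 1, and u_k = u_{k-1}/2 + u_{k+1}/2 for 1 ≤ k ≤ 151. This harmonic recurrence is solved by u_k = k/152, giving u_122 = 122/152 = 61/76.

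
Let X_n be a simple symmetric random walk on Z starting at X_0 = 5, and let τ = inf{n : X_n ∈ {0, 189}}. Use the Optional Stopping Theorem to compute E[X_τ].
E[X_τ] = 5

X_n is a martingale and τ is a bounded-mean stopping time (indeed τ is finite a.s. with bounded expectation since the walk is in a bounded region). By the OST, E[X_τ] = E[X_0] = 5. Equivalently: E[X_τ] = 189 · P(hit 189 first) + 0 · P(hit 0 first) = 189 · (5/189) = 5.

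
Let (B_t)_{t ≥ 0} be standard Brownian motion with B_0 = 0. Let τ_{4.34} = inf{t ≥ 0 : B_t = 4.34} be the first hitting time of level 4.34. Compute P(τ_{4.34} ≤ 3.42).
P(τ_{4.34} ≤ 3.42) = 2(1 − Φ(4.34/√3.42)) = 2(1 − Φ(2.3468)) ≈ 0.0189

By the reflection principle for standard BM, P(τ_b ≤ t) = 2 · P(B_t ≥ b). Since B_t ~ N(0, t), P(B_t ≥ 4.34) = 1 − Φ(4.34/√t) = 1 − Φ(4.34/√3.42) = 1 − Φ(2.3468) ≈ 0.00947. Doubling: P(τ_{4.34} ≤ 3.42) ≈ 2 · 0.00947 = 0.01894 ≈ 0.0189.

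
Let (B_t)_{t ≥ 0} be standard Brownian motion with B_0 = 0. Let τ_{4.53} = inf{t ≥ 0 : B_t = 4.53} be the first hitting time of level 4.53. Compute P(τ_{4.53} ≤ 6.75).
P(τ_{4.53} ≤ 6.75) = 2(1 − Φ(4.53/√6.75)) = 2(1 − Φ(1.7436)) ≈ 0.0812

By the reflection principle for standard BM, P(τ_b ≤ t) = 2 · P(B_t ≥ b). Since B_t ~ N(0, t), P(B_t ≥ 4.53) = 1 − Φ(4.53/√t) = 1 − Φ(4.53/√6.75) = 1 − Φ(1.7436) ≈ 0.04061. Doubling: P(τ_{4.53} ≤ 6.75) ≈ 2 · 0.04061 = 0.08122 ≈ 0.0812.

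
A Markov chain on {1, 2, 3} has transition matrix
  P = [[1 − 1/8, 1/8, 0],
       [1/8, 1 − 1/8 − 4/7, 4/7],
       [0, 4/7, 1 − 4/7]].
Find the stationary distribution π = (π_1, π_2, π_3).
π = (1/3, 1/3, 1/3)

This is a birth-death chain on three states, which satisfies detailed balance: π_1 · P_{12} = π_2 · P_{21} and π_2 · P_{23} = π_3 · P_{32}.
From π_1 · 1/8 = π_2 · 1/8: π_2/π_1 = (1/8)/(1/8) = 1.
From π_2 · 4/7 = π_3 · 4/7: π_3/π_2 = (4/7)/(4/7) = 1.
Take π_1 proportional to 1; then unnormalized π = (1, 1, 1). Normalize by dividing by the sum 3:
  π = (1/3, 1/3, 1/3).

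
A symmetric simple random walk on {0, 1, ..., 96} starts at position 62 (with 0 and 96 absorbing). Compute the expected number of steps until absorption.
E[τ | X_0 = 62] = 2108

Let v_k = E[τ | X_0 = k]. Boundary: v_0 = v_96 = 0. Recurrence: v_k = 1 + (v_{k-1} + v_{k+1})/2 for 1 ≤ k ≤ 95. The particular solution to v_k − (v_{k-1} + v_{k+1})/2 = 1 is v_k = −k^2. Adding homogeneous solution A + B k and matching boundaries gives v_k = k (96 − k). Substituting k = 62: v_62 = 62 · 34 = 2108.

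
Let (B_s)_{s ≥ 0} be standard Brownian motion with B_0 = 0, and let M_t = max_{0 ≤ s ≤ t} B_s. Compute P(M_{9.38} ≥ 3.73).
P(M_{9.38} ≥ 3.73) = 2·P(B_{9.38} ≥ 3.73) = 2(1 − Φ(3.73/√9.38)) ≈ 0.2233

By the reflection principle for Brownian motion, P(M_t ≥ a) = 2 · P(B_t ≥ a) for a ≥ 0. Since B_t ~ N(0, t), P(B_t ≥ 3.73) = 1 − Φ(3.73/√t) = 1 − Φ(3.73/√9.38) = 1 − Φ(1.2179). So
  P(M_{9.38} ≥ 3.73) = 2(1 − Φ(1.2179)) ≈ 0.2233.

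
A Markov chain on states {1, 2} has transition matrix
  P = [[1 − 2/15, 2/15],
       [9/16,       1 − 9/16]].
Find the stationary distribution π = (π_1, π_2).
π_1 = 135/167, π_2 = 32/167

Solve πP = π with π_1 + π_2 = 1. From πP = π: π_1 · (1 − 2/15) + π_2 · 9/16 = π_1 ⇒ π_2 · 9/16 = π_1 · 2/15 ⇒ π_2/π_1 = (2/15)/(9/16) = 32/135. Together with π_1 + π_2 = 1:
  π_1 = (9/16)/(2/15 + 9/16) = (9/16)/(167/240) = 135/167,
  π_2 = (2/15)/(2/15 + 9/16) = (2/15)/(167/240) = 32/167.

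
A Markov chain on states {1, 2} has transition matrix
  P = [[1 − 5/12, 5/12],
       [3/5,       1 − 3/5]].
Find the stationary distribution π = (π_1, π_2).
π_1 = 36/61, π_2 = 25/61

Solve πP = π with π_1 + π_2 = 1. From πP = π: π_1 · (1 − 5/12) + π_2 · 3/5 = π_1 ⇒ π_2 · 3/5 = π_1 · 5/12 ⇒ π_2/π_1 = (5/12)/(3/5) = 25/36. Together with π_1 + π_2 = 1:
  π_1 = (3/5)/(5/12 + 3/5) = (3/5)/(61/60) = 36/61,
  π_2 = (5/12)/(5/12 + 3/5) = (5/12)/(61/60) = 25/61.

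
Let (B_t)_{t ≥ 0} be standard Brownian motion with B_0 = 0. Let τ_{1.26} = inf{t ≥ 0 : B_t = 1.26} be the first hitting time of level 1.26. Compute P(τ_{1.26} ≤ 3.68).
P(τ_{1.26} ≤ 3.68) = 2(1 − Φ(1.26/√3.68)) = 2(1 − Φ(0.6568)) ≈ 0.5113

By the reflection principle for standard BM, P(τ_b ≤ t) = 2 · P(B_t ≥ b). Since B_t ~ N(0, t), P(B_t ≥ 1.26) = 1 − Φ(1.26/√t) = 1 − Φ(1.26/√3.68) = 1 − Φ(0.6568) ≈ 0.25565. Doubling: P(τ_{1.26} ≤ 3.68) ≈ 2 · 0.25565 = 0.51130 ≈ 0.5113.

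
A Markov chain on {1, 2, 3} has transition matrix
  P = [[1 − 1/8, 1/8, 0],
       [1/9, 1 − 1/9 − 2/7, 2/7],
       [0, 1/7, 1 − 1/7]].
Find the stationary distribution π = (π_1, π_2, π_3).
π = (8/35, 9/35, 18/35)

This is a birth-death chain on three states, which satisfies detailed balance: π_1 · P_{12} = π_2 · P_{21} and π_2 · P_{23} = π_3 · P_{32}.
From π_1 · 1/8 = π_2 · 1/9: π_2/π_1 = (1/8)/(1/9) = 9/8.
From π_2 · 2/7 = π_3 · 1/7: π_3/π_2 = (2/7)/(1/7) = 2.
Take π_1 proportional to 1; then unnormalized π = (1, 9/8, 9/4). Normalize by dividing by the sum 35/8:
  π = (8/35, 9/35, 18/35).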